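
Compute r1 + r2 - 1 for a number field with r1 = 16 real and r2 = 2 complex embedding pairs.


By Dirichlet's unit theorem:
rank = r1 + r2 - 1
= 16 + 2 - 1
= 17

17


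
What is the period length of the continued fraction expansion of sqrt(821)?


Run the CF algorithm for sqrt(821).
a_0 = floor(sqrt(821)) = 28; set m_0=0, q_0=1.
Recurrence: m' = q*a - m,  q' = (d - m'^2)/q,  a' = floor((a_0 + m')/q').
  step 1: m=28, q=37, a=1
  step 2: m=9, q=20, a=1
  step 3: m=11, q=35, a=1
  step 4: m=24, q=7, a=7
  step 5: m=25, q=28, a=1
  step 6: m=3, q=29, a=1
  step 7: m=26, q=5, a=10
  step 8: m=24, q=49, a=1
  step 9: m=25, q=4, a=13
  step 10: m=27, q=23, a=2
  step 11: m=19, q=20, a=2
  step 12: m=21, q=19, a=2
  step 13: m=17, q=28, a=1
  step 14: m=11, q=25, a=1
  step 15: m=14, q=25, a=1
  step 16: m=11, q=28, a=1
  step 17: m=17, q=19, a=2
  step 18: m=21, q=20, a=2
  step 19: m=19, q=23, a=2
  step 20: m=27, q=4, a=13
  step 21: m=25, q=49, a=1
  step 22: m=24, q=5, a=10
  step 23: m=26, q=29, a=1
  step 24: m=3, q=28, a=1
  step 25: m=25, q=7, a=7
  step 26: m=24, q=35, a=1
  step 27: m=11, q=20, a=1
  step 28: m=9, q=37, a=1
  step 29: m=28, q=1, a=56
a_29 = 2*a_0 = 56, so the period closes here.
sqrt(821) = [28; 1, 1, 1, 7, 1, 1, 10, 1, 13, 2, 2, 2, 1, 1, 1, 1, 2, 2, 2, 13, 1, 10, 1, 1, 7, 1, 1, 1, 56]
Period length = 29

29


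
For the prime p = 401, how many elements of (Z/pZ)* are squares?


For prime p, the number of non-zero quadratic residues is (p-1)/2.
= (401-1)/2
= 200

200


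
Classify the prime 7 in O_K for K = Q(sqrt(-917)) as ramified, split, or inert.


K = Q(sqrt(-917)). Since d mod 4 = 3, disc(K) = -3668.
Check p | disc: -3668 mod 7 = 0.
p divides disc, so p ramifies: (p) = P^2 with e=2, f=1, g=1.
Therefore p is ramified.

ramified


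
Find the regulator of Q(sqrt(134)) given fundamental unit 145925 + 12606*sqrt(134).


epsilon = 145925 + 12606*sqrt(134)
= 291850.0000
R = ln(291850.0000)
= 12.5840

12.5840


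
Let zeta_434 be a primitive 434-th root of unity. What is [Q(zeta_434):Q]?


The degree equals Euler's totient phi(434).
434 = 2 * 7 * 31
phi(434) = 180

180


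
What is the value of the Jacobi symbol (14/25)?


Compute (14/25) via quadratic reciprocity:
  pull out 2: (2/25) = +1  (since 25 mod 8 = 1)
  reciprocity: (7/25) -> +(25/7)
  reduce: (4/7)
  pull out 2: (2/7) = +1  (since 7 mod 8 = 7)
  pull out 2: (2/7) = +1  (since 7 mod 8 = 7)
  (1/7) = 1
Product of signs = 1

1


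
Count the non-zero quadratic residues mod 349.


For prime p, the number of non-zero quadratic residues is (p-1)/2.
= (349-1)/2
= 174

174


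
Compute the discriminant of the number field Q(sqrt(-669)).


For K = Q(sqrt(d)) with d squarefree: disc(K) = d if d = 1 mod 4, and disc(K) = 4d if d = 2 or 3 mod 4.
Here d = -669, and d mod 4 = 3.
d = 3 mod 4, not 1 (O_K = Z[sqrt(d)]), so disc(K) = 4d = 4 * (-669) = -2676

-2676


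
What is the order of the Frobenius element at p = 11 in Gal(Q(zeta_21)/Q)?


The Frobenius at p in Gal(Q(zeta_n)/Q) = (Z/nZ)* is the class of p, so its order is ord_21(11), the smallest k >= 1 with 11^k = 1 mod 21.
n = 21 = 3 * 7, phi(21) = 12; the order divides phi(n).
Divisors of 12: 1, 2, 3, 4, 6, 12
Repeated squaring mod 21: 11^1 = 11, 11^2 = 16, 11^4 = 4, 11^8 = 16
Test divisors in increasing order:
  k=1: 11^1 = 11 mod 21
  k=2: 11^2 = 16 mod 21
  k=3: 11^3 = 16 * 11 = 8 mod 21
  k=4: 11^4 = 4 mod 21
  k=6: 11^6 = 4 * 16 = 1 mod 21  <- first divisor giving 1
Order = 6

6


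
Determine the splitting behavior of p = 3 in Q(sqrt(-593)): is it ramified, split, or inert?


K = Q(sqrt(-593)). Since d mod 4 = 3, disc(K) = -2372.
Check p | disc: -2372 mod 3 = 1.
p does not divide disc. Compute Legendre symbol (d/p):
1^((3-1)/2) mod 3 = 1
(d/p) = 1, so p splits: (p) = P*P' with e=1, f=1, g=2.
Therefore p is split.

split


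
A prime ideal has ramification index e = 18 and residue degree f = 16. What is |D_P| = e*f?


|D_P| = e * f
= 18 * 16
= 288

288


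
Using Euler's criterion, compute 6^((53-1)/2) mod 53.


p = 53 is prime and the exponent is (p-1)/2 = 26, so by Euler's criterion 6^26 = (6/53) = +1 or -1 mod 53.
Compute by square-and-multiply:
  26 = 16 + 8 + 2 (binary 11010)
  Repeated squaring mod 53: 6^1 = 6, 6^2 = 36, 6^4 = 24, 6^8 = 46, 6^16 = 49
  6^26 = 6^16 * 6^8 * 6^2 = 49 * 46 * 36 mod 53
    49 * 46 = 2254 = 28 mod 53
    28 * 36 = 1008 = 1 mod 53
  6^26 = 1 mod 53
Result 1: 6 is a quadratic residue mod 53.
6^26 mod 53 = 1

1


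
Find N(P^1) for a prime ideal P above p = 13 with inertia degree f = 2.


N(P^a) = p^(a*f)
= 13^(1*2)
= 13^2
= 169

169


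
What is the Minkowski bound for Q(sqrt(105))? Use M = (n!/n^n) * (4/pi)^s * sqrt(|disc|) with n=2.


d = 105, d mod 4 = 1, so disc(K) = d = 105; |disc(K)| = 105
Real quadratic field, so n = 2, s = r2 = 0, r1 = 2
M = (n!/n^n) * (4/pi)^s * sqrt(|disc(K)|) = (2!/2^2) * (4/pi)^0 * sqrt(105)
= 0.5 * 1.000000 * 10.246951
= 5.1235

5.1235


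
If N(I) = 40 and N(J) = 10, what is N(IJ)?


N(IJ) = N(I) * N(J)
= 40 * 10
= 400

400


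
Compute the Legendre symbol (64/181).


p = 181 is prime, so compute (64/181) with the reciprocity algorithm (Jacobi-symbol steps: pull out 2s via (2/n), flip via reciprocity, reduce):
  pull out 2: (2/181) = -1  (since 181 mod 8 = 5)
  pull out 2: (2/181) = -1  (since 181 mod 8 = 5)
  pull out 2: (2/181) = -1  (since 181 mod 8 = 5)
  pull out 2: (2/181) = -1  (since 181 mod 8 = 5)
  pull out 2: (2/181) = -1  (since 181 mod 8 = 5)
  pull out 2: (2/181) = -1  (since 181 mod 8 = 5)
  (1/181) = 1
Product of signs = 1
(64/181) = 1

1


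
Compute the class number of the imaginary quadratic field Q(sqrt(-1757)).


K = Q(sqrt(-1757)). d mod 4 = 3, so D = disc(K) = 4d = -7028
h(K) equals the number of primitive reduced positive-definite forms (a, b, c) = a*x^2 + b*x*y + c*y^2 with b^2 - 4ac = D,
where reduced means |b| <= a <= c, with b >= 0 whenever |b| = a or a = c, and primitive means gcd(a, b, c) = 1.
Reduced forces 3a^2 <= |D| = 7028, so 1 <= a <= 48; b must have the parity of D, and c = (b^2 - D)/(4a) must be an integer >= a.
Enumerate a = 1..48, b in [-a, a]:
  a=1: (1, 0, 1757)  [1]
  a=2: (2, 2, 879)  [1]
  a=3: (3, -2, 586), (3, 2, 586)  [2]
  a=4..5: none
  a=6: (6, -2, 293), (6, 2, 293)  [2]
  a=7: (7, 0, 251)  [1]
  a=8: none
  a=9: (9, -8, 197), (9, 8, 197)  [2]
  a=10: none
  a=11: (11, -10, 162), (11, 10, 162)  [2]
  a=12..13: none
  a=14: (14, 14, 129)  [1]
  a=15..17: none
  a=18: (18, -10, 99), (18, 10, 99)  [2]
  a=19..20: none
  a=21: (21, -14, 86), (21, 14, 86)  [2]
  a=22: (22, -10, 81), (22, 10, 81)  [2]
  a=23..26: none
  a=27: (27, -10, 66), (27, 10, 66)  [2]
  a=28..30: none
  a=31: (31, -28, 63), (31, 28, 63)  [2]
  a=32: none
  a=33: (33, -32, 61), (33, -10, 54), (33, 10, 54), (33, 32, 61)  [4]
  a=34..41: none
  a=42: (42, -14, 43), (42, 14, 43)  [2]
  a=43..48: none
Total reduced forms: 1 + 1 + 2 + 2 + 1 + 2 + 2 + 1 + 2 + 2 + 2 + 2 + 2 + 4 + 2 = 28
h = 28

28


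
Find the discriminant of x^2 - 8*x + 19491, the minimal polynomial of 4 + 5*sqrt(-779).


The element 4 + 5*sqrt(-779) has minimal polynomial:
x^2 - 8*x + 19491
Discriminant = (-8)^2 - 4*(19491)
= 64 - 77964
= -77900

-77900


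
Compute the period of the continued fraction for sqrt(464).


Run the CF algorithm for sqrt(464).
a_0 = floor(sqrt(464)) = 21; set m_0=0, q_0=1.
Recurrence: m' = q*a - m,  q' = (d - m'^2)/q,  a' = floor((a_0 + m')/q').
  step 1: m=21, q=23, a=1
  step 2: m=2, q=20, a=1
  step 3: m=18, q=7, a=5
  step 4: m=17, q=25, a=1
  step 5: m=8, q=16, a=1
  step 6: m=8, q=25, a=1
  step 7: m=17, q=7, a=5
  step 8: m=18, q=20, a=1
  step 9: m=2, q=23, a=1
  step 10: m=21, q=1, a=42
a_10 = 2*a_0 = 42, so the period closes here.
sqrt(464) = [21; 1, 1, 5, 1, 1, 1, 5, 1, 1, 42]
Period length = 10

10


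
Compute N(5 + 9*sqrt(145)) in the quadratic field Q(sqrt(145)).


N(a + b*sqrt(d)) = a^2 - d*b^2
= (5)^2 - (145)*(9)^2
= 25 - 11745
= -11720

-11720


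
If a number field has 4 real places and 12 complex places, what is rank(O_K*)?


By Dirichlet's unit theorem:
rank = r1 + r2 - 1
= 4 + 12 - 1
= 15

15


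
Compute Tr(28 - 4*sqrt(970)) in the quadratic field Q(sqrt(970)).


Tr(a + b*sqrt(d)) = (a + b*sqrt(d)) + (a - b*sqrt(d)) = 2a
= 2 * (28)
= 56

56


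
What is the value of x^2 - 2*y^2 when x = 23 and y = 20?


x^2 - d*y^2
= 23^2 - 2*20^2
= 529 - 800
= -271

-271


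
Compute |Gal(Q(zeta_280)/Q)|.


|Gal(Q(zeta_280)/Q)| = phi(280)
= 96

96


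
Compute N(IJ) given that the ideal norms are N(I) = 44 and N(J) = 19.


N(IJ) = N(I) * N(J)
= 44 * 19
= 836

836


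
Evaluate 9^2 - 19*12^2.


x^2 - d*y^2
= 9^2 - 19*12^2
= 81 - 2736
= -2655

-2655


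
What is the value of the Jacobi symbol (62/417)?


Compute (62/417) via quadratic reciprocity:
  pull out 2: (2/417) = +1  (since 417 mod 8 = 1)
  reciprocity: (31/417) -> +(417/31)
  reduce: (14/31)
  pull out 2: (2/31) = +1  (since 31 mod 8 = 7)
  reciprocity: (7/31) -> -(31/7)
  reduce: (3/7)
  reciprocity: (3/7) -> -(7/3)
  reduce: (1/3)
  (1/3) = 1
Product of signs = 1

1


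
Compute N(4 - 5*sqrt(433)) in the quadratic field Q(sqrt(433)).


N(a + b*sqrt(d)) = a^2 - d*b^2
= (4)^2 - (433)*(-5)^2
= 16 - 10825
= -10809

-10809


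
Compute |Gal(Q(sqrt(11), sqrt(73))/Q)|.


The 2 square roots of distinct primes are multiplicatively independent over Q,
so [K:Q] = 2^2 and Gal(K/Q) is isomorphic to (Z/2Z)^2.
|Gal| = 2^2 = 4

4


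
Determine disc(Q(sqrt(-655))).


For K = Q(sqrt(d)) with d squarefree: disc(K) = d if d = 1 mod 4, and disc(K) = 4d if d = 2 or 3 mod 4.
Here d = -655, and d mod 4 = 1.
d = 1 mod 4 (O_K = Z[(1+sqrt(d))/2]), so disc(K) = d = -655

-655


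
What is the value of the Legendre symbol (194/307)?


p = 307 is prime, so compute (194/307) with the reciprocity algorithm (Jacobi-symbol steps: pull out 2s via (2/n), flip via reciprocity, reduce):
  pull out 2: (2/307) = -1  (since 307 mod 8 = 3)
  reciprocity: (97/307) -> +(307/97)
  reduce: (16/97)
  pull out 2: (2/97) = +1  (since 97 mod 8 = 1)
  pull out 2: (2/97) = +1  (since 97 mod 8 = 1)
  pull out 2: (2/97) = +1  (since 97 mod 8 = 1)
  pull out 2: (2/97) = +1  (since 97 mod 8 = 1)
  (1/97) = 1
Product of signs = -1
(194/307) = -1

-1


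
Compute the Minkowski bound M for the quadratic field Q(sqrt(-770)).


d = -770, d mod 4 = 2, so disc(K) = 4d = -3080; |disc(K)| = 3080
Imaginary quadratic field, so n = 2, s = r2 = 1, r1 = 0
M = (n!/n^n) * (4/pi)^s * sqrt(|disc(K)|) = (2!/2^2) * (4/pi)^1 * sqrt(3080)
= 0.5 * 1.273240 * 55.497748
= 35.3310

35.3310


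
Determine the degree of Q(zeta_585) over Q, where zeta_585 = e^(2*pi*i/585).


The degree equals Euler's totient phi(585).
585 = 3^2 * 5 * 13
phi(585) = 288

288


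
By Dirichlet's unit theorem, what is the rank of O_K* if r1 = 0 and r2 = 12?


By Dirichlet's unit theorem:
rank = r1 + r2 - 1
= 0 + 12 - 1
= 11

11


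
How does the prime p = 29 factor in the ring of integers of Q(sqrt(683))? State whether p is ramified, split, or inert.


K = Q(sqrt(683)). Since d mod 4 = 3, disc(K) = 2732.
Check p | disc: 2732 mod 29 = 6.
p does not divide disc. Compute Legendre symbol (d/p):
16^((29-1)/2) mod 29 = 1
(d/p) = 1, so p splits: (p) = P*P' with e=1, f=1, g=2.
Therefore p is split.

split


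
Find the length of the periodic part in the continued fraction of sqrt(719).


Run the CF algorithm for sqrt(719).
a_0 = floor(sqrt(719)) = 26; set m_0=0, q_0=1.
Recurrence: m' = q*a - m,  q' = (d - m'^2)/q,  a' = floor((a_0 + m')/q').
  step 1: m=26, q=43, a=1
  step 2: m=17, q=10, a=4
  step 3: m=23, q=19, a=2
  step 4: m=15, q=26, a=1
  step 5: m=11, q=23, a=1
  step 6: m=12, q=25, a=1
  step 7: m=13, q=22, a=1
  step 8: m=9, q=29, a=1
  step 9: m=20, q=11, a=4
  step 10: m=24, q=13, a=3
  step 11: m=15, q=38, a=1
  step 12: m=23, q=5, a=9
  step 13: m=22, q=47, a=1
  step 14: m=25, q=2, a=25
  step 15: m=25, q=47, a=1
  step 16: m=22, q=5, a=9
  step 17: m=23, q=38, a=1
  step 18: m=15, q=13, a=3
  step 19: m=24, q=11, a=4
  step 20: m=20, q=29, a=1
  step 21: m=9, q=22, a=1
  step 22: m=13, q=25, a=1
  step 23: m=12, q=23, a=1
  step 24: m=11, q=26, a=1
  step 25: m=15, q=19, a=2
  step 26: m=23, q=10, a=4
  step 27: m=17, q=43, a=1
  step 28: m=26, q=1, a=52
a_28 = 2*a_0 = 52, so the period closes here.
sqrt(719) = [26; 1, 4, 2, 1, 1, 1, 1, 1, 4, 3, 1, 9, 1, 25, 1, 9, 1, 3, 4, 1, 1, 1, 1, 1, 2, 4, 1, 52]
Period length = 28

28


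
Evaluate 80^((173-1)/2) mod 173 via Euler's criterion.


p = 173 is prime and the exponent is (p-1)/2 = 86, so by Euler's criterion 80^86 = (80/173) = +1 or -1 mod 173.
Compute by square-and-multiply:
  86 = 64 + 16 + 4 + 2 (binary 1010110)
  Repeated squaring mod 173: 80^1 = 80, 80^2 = 172, 80^4 = 1, 80^8 = 1, 80^16 = 1, 80^32 = 1, 80^64 = 1
  80^86 = 80^64 * 80^16 * 80^4 * 80^2 = 1 * 1 * 1 * 172 mod 173
    1 * 1 = 1 = 1 mod 173
    1 * 1 = 1 = 1 mod 173
    1 * 172 = 172 = 172 mod 173
  80^86 = 172 mod 173
Result 172 = p - 1 = -1 mod 173: 80 is a quadratic non-residue mod 173. As a residue in [0, p-1] the value is 172.
80^86 mod 173 = 172

172


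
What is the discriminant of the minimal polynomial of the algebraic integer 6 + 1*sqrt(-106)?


The element 6 + 1*sqrt(-106) has minimal polynomial:
x^2 - 12*x + 142
Discriminant = (-12)^2 - 4*(142)
= 144 - 568
= -424

-424


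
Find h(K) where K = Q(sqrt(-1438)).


K = Q(sqrt(-1438)). d mod 4 = 2, so D = disc(K) = 4d = -5752
h(K) equals the number of primitive reduced positive-definite forms (a, b, c) = a*x^2 + b*x*y + c*y^2 with b^2 - 4ac = D,
where reduced means |b| <= a <= c, with b >= 0 whenever |b| = a or a = c, and primitive means gcd(a, b, c) = 1.
Reduced forces 3a^2 <= |D| = 5752, so 1 <= a <= 43; b must have the parity of D, and c = (b^2 - D)/(4a) must be an integer >= a.
Enumerate a = 1..43, b in [-a, a]:
  a=1: (1, 0, 1438)  [1]
  a=2: (2, 0, 719)  [1]
  a=3..6: none
  a=7: (7, -4, 206), (7, 4, 206)  [2]
  a=8..10: none
  a=11: (11, -10, 133), (11, 10, 133)  [2]
  a=12..13: none
  a=14: (14, -4, 103), (14, 4, 103)  [2]
  a=15..18: none
  a=19: (19, -10, 77), (19, 10, 77)  [2]
  a=20..21: none
  a=22: (22, -12, 67), (22, 12, 67)  [2]
  a=23..30: none
  a=31: (31, -18, 49), (31, 18, 49)  [2]
  a=32..37: none
  a=38: (38, -28, 43), (38, 28, 43)  [2]
  a=39..43: none
Total reduced forms: 1 + 1 + 2 + 2 + 2 + 2 + 2 + 2 + 2 = 16
h = 16

16


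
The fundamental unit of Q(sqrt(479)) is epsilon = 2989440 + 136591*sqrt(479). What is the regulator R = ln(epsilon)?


epsilon = 2989440 + 136591*sqrt(479)
= 5.9789e+06
R = ln(5.9789e+06)
= 15.6037

15.6037


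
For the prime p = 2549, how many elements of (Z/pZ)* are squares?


For prime p, the number of non-zero quadratic residues is (p-1)/2.
= (2549-1)/2
= 1274

1274


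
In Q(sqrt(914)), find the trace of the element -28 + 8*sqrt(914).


Tr(a + b*sqrt(d)) = (a + b*sqrt(d)) + (a - b*sqrt(d)) = 2a
= 2 * (-28)
= -56

-56


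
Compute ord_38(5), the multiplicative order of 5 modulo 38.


We want ord_38(5), the smallest k >= 1 with 5^k = 1 mod 38.
n = 38 = 2 * 19, phi(38) = 18; the order divides phi(n).
Divisors of 18: 1, 2, 3, 6, 9, 18
Repeated squaring mod 38: 5^1 = 5, 5^2 = 25, 5^4 = 17, 5^8 = 23, 5^16 = 35
Test divisors in increasing order:
  k=1: 5^1 = 5 mod 38
  k=2: 5^2 = 25 mod 38
  k=3: 5^3 = 25 * 5 = 11 mod 38
  k=6: 5^6 = 17 * 25 = 7 mod 38
  k=9: 5^9 = 23 * 5 = 1 mod 38  <- first divisor giving 1
Order = 9

9


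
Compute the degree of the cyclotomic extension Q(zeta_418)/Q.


The degree equals Euler's totient phi(418).
418 = 2 * 11 * 19
phi(418) = 180

180


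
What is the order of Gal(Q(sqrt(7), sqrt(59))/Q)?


The 2 square roots of distinct primes are multiplicatively independent over Q,
so [K:Q] = 2^2 and Gal(K/Q) is isomorphic to (Z/2Z)^2.
|Gal| = 2^2 = 4

4


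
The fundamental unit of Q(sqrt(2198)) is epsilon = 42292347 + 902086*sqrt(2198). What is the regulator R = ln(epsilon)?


epsilon = 42292347 + 902086*sqrt(2198)
= 8.4585e+07
R = ln(8.4585e+07)
= 18.2533

18.2533


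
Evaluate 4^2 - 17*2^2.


x^2 - d*y^2
= 4^2 - 17*2^2
= 16 - 68
= -52

-52


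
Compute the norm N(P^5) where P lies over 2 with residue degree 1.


N(P^a) = p^(a*f)
= 2^(5*1)
= 2^5
= 32

32


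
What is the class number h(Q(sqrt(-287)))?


K = Q(sqrt(-287)). d mod 4 = 1, so D = disc(K) = d = -287
h(K) equals the number of primitive reduced positive-definite forms (a, b, c) = a*x^2 + b*x*y + c*y^2 with b^2 - 4ac = D,
where reduced means |b| <= a <= c, with b >= 0 whenever |b| = a or a = c, and primitive means gcd(a, b, c) = 1.
Reduced forces 3a^2 <= |D| = 287, so 1 <= a <= 9; b must have the parity of D, and c = (b^2 - D)/(4a) must be an integer >= a.
Enumerate a = 1..9, b in [-a, a]:
  a=1: (1, 1, 72)  [1]
  a=2: (2, -1, 36), (2, 1, 36)  [2]
  a=3: (3, -1, 24), (3, 1, 24)  [2]
  a=4: (4, -1, 18), (4, 1, 18)  [2]
  a=5: none
  a=6: (6, -5, 13), (6, -1, 12), (6, 1, 12), (6, 5, 13)  [4]
  a=7: (7, 7, 12)  [1]
  a=8: (8, -1, 9), (8, 1, 9)  [2]
  a=9: none
Total reduced forms: 1 + 2 + 2 + 2 + 4 + 1 + 2 = 14
h = 14

14


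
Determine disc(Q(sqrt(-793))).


For K = Q(sqrt(d)) with d squarefree: disc(K) = d if d = 1 mod 4, and disc(K) = 4d if d = 2 or 3 mod 4.
Here d = -793, and d mod 4 = 3.
d = 3 mod 4, not 1 (O_K = Z[sqrt(d)]), so disc(K) = 4d = 4 * (-793) = -3172

-3172


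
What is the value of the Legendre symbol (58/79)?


p = 79 is prime, so compute (58/79) with the reciprocity algorithm (Jacobi-symbol steps: pull out 2s via (2/n), flip via reciprocity, reduce):
  pull out 2: (2/79) = +1  (since 79 mod 8 = 7)
  reciprocity: (29/79) -> +(79/29)
  reduce: (21/29)
  reciprocity: (21/29) -> +(29/21)
  reduce: (8/21)
  pull out 2: (2/21) = -1  (since 21 mod 8 = 5)
  pull out 2: (2/21) = -1  (since 21 mod 8 = 5)
  pull out 2: (2/21) = -1  (since 21 mod 8 = 5)
  (1/21) = 1
Product of signs = -1
(58/79) = -1

-1


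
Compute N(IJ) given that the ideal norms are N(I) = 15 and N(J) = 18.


N(IJ) = N(I) * N(J)
= 15 * 18
= 270

270


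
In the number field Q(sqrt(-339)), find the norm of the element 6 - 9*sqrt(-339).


N(a + b*sqrt(d)) = a^2 - d*b^2
= (6)^2 - (-339)*(-9)^2
= 36 + 27459
= 27495

27495


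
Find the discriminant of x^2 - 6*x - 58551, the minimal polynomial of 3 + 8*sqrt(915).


The element 3 + 8*sqrt(915) has minimal polynomial:
x^2 - 6*x - 58551
Discriminant = (-6)^2 - 4*(-58551)
= 36 + 234204
= 234240

234240


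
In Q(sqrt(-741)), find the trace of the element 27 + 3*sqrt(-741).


Tr(a + b*sqrt(d)) = (a + b*sqrt(d)) + (a - b*sqrt(d)) = 2a
= 2 * (27)
= 54

54


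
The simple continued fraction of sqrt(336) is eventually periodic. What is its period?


Run the CF algorithm for sqrt(336).
a_0 = floor(sqrt(336)) = 18; set m_0=0, q_0=1.
Recurrence: m' = q*a - m,  q' = (d - m'^2)/q,  a' = floor((a_0 + m')/q').
  step 1: m=18, q=12, a=3
  step 2: m=18, q=1, a=36
a_2 = 2*a_0 = 36, so the period closes here.
sqrt(336) = [18; 3, 36]
Period length = 2

2


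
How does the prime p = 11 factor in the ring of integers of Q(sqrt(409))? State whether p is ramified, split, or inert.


K = Q(sqrt(409)). Since d mod 4 = 1, disc(K) = 409.
Check p | disc: 409 mod 11 = 2.
p does not divide disc. Compute Legendre symbol (d/p):
2^((11-1)/2) mod 11 = -1
(d/p) = -1, so p is inert: (p) stays prime with e=1, f=2, g=1.
Therefore p is inert.

inert


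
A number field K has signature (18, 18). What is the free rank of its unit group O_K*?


By Dirichlet's unit theorem:
rank = r1 + r2 - 1
= 18 + 18 - 1
= 35

35


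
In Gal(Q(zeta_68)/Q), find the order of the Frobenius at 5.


The Frobenius at p in Gal(Q(zeta_n)/Q) = (Z/nZ)* is the class of p, so its order is ord_68(5), the smallest k >= 1 with 5^k = 1 mod 68.
n = 68 = 2^2 * 17, phi(68) = 32; the order divides phi(n).
Divisors of 32: 1, 2, 4, 8, 16, 32
Repeated squaring mod 68: 5^1 = 5, 5^2 = 25, 5^4 = 13, 5^8 = 33, 5^16 = 1, 5^32 = 1
Test divisors in increasing order:
  k=1: 5^1 = 5 mod 68
  k=2: 5^2 = 25 mod 68
  k=4: 5^4 = 13 mod 68
  k=8: 5^8 = 33 mod 68
  k=16: 5^16 = 1 mod 68  <- first divisor giving 1
Order = 16

16


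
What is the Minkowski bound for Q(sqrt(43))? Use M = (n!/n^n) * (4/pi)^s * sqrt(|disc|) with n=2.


d = 43, d mod 4 = 3, so disc(K) = 4d = 172; |disc(K)| = 172
Real quadratic field, so n = 2, s = r2 = 0, r1 = 2
M = (n!/n^n) * (4/pi)^s * sqrt(|disc(K)|) = (2!/2^2) * (4/pi)^0 * sqrt(172)
= 0.5 * 1.000000 * 13.114877
= 6.5574

6.5574


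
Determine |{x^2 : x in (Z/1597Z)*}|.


For prime p, the number of non-zero quadratic residues is (p-1)/2.
= (1597-1)/2
= 798

798


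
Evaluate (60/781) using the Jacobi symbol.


Compute (60/781) via quadratic reciprocity:
  pull out 2: (2/781) = -1  (since 781 mod 8 = 5)
  pull out 2: (2/781) = -1  (since 781 mod 8 = 5)
  reciprocity: (15/781) -> +(781/15)
  reduce: (1/15)
  (1/15) = 1
Product of signs = 1

1


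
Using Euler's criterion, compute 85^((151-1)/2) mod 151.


p = 151 is prime and the exponent is (p-1)/2 = 75, so by Euler's criterion 85^75 = (85/151) = +1 or -1 mod 151.
Compute by square-and-multiply:
  75 = 64 + 8 + 2 + 1 (binary 1001011)
  Repeated squaring mod 151: 85^1 = 85, 85^2 = 128, 85^4 = 76, 85^8 = 38, 85^16 = 85, 85^32 = 128, 85^64 = 76
  85^75 = 85^64 * 85^8 * 85^2 * 85^1 = 76 * 38 * 128 * 85 mod 151
    76 * 38 = 2888 = 19 mod 151
    19 * 128 = 2432 = 16 mod 151
    16 * 85 = 1360 = 1 mod 151
  85^75 = 1 mod 151
Result 1: 85 is a quadratic residue mod 151.
85^75 mod 151 = 1

1


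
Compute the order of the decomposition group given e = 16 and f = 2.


|D_P| = e * f
= 16 * 2
= 32

32


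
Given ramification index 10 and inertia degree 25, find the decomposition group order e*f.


|D_P| = e * f
= 10 * 25
= 250

250


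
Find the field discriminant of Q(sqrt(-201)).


For K = Q(sqrt(d)) with d squarefree: disc(K) = d if d = 1 mod 4, and disc(K) = 4d if d = 2 or 3 mod 4.
Here d = -201, and d mod 4 = 3.
d = 3 mod 4, not 1 (O_K = Z[sqrt(d)]), so disc(K) = 4d = 4 * (-201) = -804

-804


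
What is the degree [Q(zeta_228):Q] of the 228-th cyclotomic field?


The degree equals Euler's totient phi(228).
228 = 2^2 * 3 * 19
phi(228) = 72

72


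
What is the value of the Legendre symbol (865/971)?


p = 971 is prime, so compute (865/971) with the reciprocity algorithm (Jacobi-symbol steps: pull out 2s via (2/n), flip via reciprocity, reduce):
  reciprocity: (865/971) -> +(971/865)
  reduce: (106/865)
  pull out 2: (2/865) = +1  (since 865 mod 8 = 1)
  reciprocity: (53/865) -> +(865/53)
  reduce: (17/53)
  reciprocity: (17/53) -> +(53/17)
  reduce: (2/17)
  pull out 2: (2/17) = +1  (since 17 mod 8 = 1)
  (1/17) = 1
Product of signs = 1
(865/971) = 1

1


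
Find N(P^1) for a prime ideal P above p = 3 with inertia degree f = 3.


N(P^a) = p^(a*f)
= 3^(1*3)
= 3^3
= 27

27


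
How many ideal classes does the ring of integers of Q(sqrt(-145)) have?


K = Q(sqrt(-145)). d mod 4 = 3, so D = disc(K) = 4d = -580
h(K) equals the number of primitive reduced positive-definite forms (a, b, c) = a*x^2 + b*x*y + c*y^2 with b^2 - 4ac = D,
where reduced means |b| <= a <= c, with b >= 0 whenever |b| = a or a = c, and primitive means gcd(a, b, c) = 1.
Reduced forces 3a^2 <= |D| = 580, so 1 <= a <= 13; b must have the parity of D, and c = (b^2 - D)/(4a) must be an integer >= a.
Enumerate a = 1..13, b in [-a, a]:
  a=1: (1, 0, 145)  [1]
  a=2: (2, 2, 73)  [1]
  a=3..4: none
  a=5: (5, 0, 29)  [1]
  a=6: none
  a=7: (7, -6, 22), (7, 6, 22)  [2]
  a=8..9: none
  a=10: (10, 10, 17)  [1]
  a=11: (11, -6, 14), (11, 6, 14)  [2]
  a=12..13: none
Total reduced forms: 1 + 1 + 1 + 2 + 1 + 2 = 8
h = 8

8


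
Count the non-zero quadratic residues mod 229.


For prime p, the number of non-zero quadratic residues is (p-1)/2.
= (229-1)/2
= 114

114


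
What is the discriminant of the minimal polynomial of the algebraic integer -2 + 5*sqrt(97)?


The element -2 + 5*sqrt(97) has minimal polynomial:
x^2 + 4*x - 2421
Discriminant = (4)^2 - 4*(-2421)
= 16 + 9684
= 9700

9700


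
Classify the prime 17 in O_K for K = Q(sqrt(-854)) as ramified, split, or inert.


K = Q(sqrt(-854)). Since d mod 4 = 2, disc(K) = -3416.
Check p | disc: -3416 mod 17 = 1.
p does not divide disc. Compute Legendre symbol (d/p):
13^((17-1)/2) mod 17 = 1
(d/p) = 1, so p splits: (p) = P*P' with e=1, f=1, g=2.
Therefore p is split.

split


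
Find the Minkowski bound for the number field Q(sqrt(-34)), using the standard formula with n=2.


d = -34, d mod 4 = 2, so disc(K) = 4d = -136; |disc(K)| = 136
Imaginary quadratic field, so n = 2, s = r2 = 1, r1 = 0
M = (n!/n^n) * (4/pi)^s * sqrt(|disc(K)|) = (2!/2^2) * (4/pi)^1 * sqrt(136)
= 0.5 * 1.273240 * 11.661904
= 7.4242

7.4242


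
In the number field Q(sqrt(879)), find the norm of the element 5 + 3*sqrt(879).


N(a + b*sqrt(d)) = a^2 - d*b^2
= (5)^2 - (879)*(3)^2
= 25 - 7911
= -7886

-7886


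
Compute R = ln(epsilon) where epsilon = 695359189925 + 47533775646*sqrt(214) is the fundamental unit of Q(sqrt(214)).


epsilon = 695359189925 + 47533775646*sqrt(214)
= 1.3907e+12
R = ln(1.3907e+12)
= 27.9608

27.9608


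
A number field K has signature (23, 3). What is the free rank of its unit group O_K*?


By Dirichlet's unit theorem:
rank = r1 + r2 - 1
= 23 + 3 - 1
= 25

25


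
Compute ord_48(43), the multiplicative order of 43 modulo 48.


We want ord_48(43), the smallest k >= 1 with 43^k = 1 mod 48.
n = 48 = 2^4 * 3, phi(48) = 16; the order divides phi(n).
Divisors of 16: 1, 2, 4, 8, 16
Repeated squaring mod 48: 43^1 = 43, 43^2 = 25, 43^4 = 1, 43^8 = 1, 43^16 = 1
Test divisors in increasing order:
  k=1: 43^1 = 43 mod 48
  k=2: 43^2 = 25 mod 48
  k=4: 43^4 = 1 mod 48  <- first divisor giving 1
Order = 4

4


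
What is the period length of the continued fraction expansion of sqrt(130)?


Run the CF algorithm for sqrt(130).
a_0 = floor(sqrt(130)) = 11; set m_0=0, q_0=1.
Recurrence: m' = q*a - m,  q' = (d - m'^2)/q,  a' = floor((a_0 + m')/q').
  step 1: m=11, q=9, a=2
  step 2: m=7, q=9, a=2
  step 3: m=11, q=1, a=22
a_3 = 2*a_0 = 22, so the period closes here.
sqrt(130) = [11; 2, 2, 22]
Period length = 3

3


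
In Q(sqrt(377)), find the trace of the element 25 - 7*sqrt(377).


Tr(a + b*sqrt(d)) = (a + b*sqrt(d)) + (a - b*sqrt(d)) = 2a
= 2 * (25)
= 50

50


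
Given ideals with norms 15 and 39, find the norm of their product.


N(IJ) = N(I) * N(J)
= 15 * 39
= 585

585


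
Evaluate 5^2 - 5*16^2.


x^2 - d*y^2
= 5^2 - 5*16^2
= 25 - 1280
= -1255

-1255


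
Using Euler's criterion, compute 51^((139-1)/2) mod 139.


p = 139 is prime and the exponent is (p-1)/2 = 69, so by Euler's criterion 51^69 = (51/139) = +1 or -1 mod 139.
Compute by square-and-multiply:
  69 = 64 + 4 + 1 (binary 1000101)
  Repeated squaring mod 139: 51^1 = 51, 51^2 = 99, 51^4 = 71, 51^8 = 37, 51^16 = 118, 51^32 = 24, 51^64 = 20
  51^69 = 51^64 * 51^4 * 51^1 = 20 * 71 * 51 mod 139
    20 * 71 = 1420 = 30 mod 139
    30 * 51 = 1530 = 1 mod 139
  51^69 = 1 mod 139
Result 1: 51 is a quadratic residue mod 139.
51^69 mod 139 = 1

1


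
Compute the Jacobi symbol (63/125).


Compute (63/125) via quadratic reciprocity:
  reciprocity: (63/125) -> +(125/63)
  reduce: (62/63)
  pull out 2: (2/63) = +1  (since 63 mod 8 = 7)
  reciprocity: (31/63) -> -(63/31)
  reduce: (1/31)
  (1/31) = 1
Product of signs = -1

-1


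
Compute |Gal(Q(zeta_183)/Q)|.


|Gal(Q(zeta_183)/Q)| = phi(183)
= 120

120


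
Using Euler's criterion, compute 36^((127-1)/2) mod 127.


p = 127 is prime and the exponent is (p-1)/2 = 63, so by Euler's criterion 36^63 = (36/127) = +1 or -1 mod 127.
Compute by square-and-multiply:
  63 = 32 + 16 + 8 + 4 + 2 + 1 (binary 111111)
  Repeated squaring mod 127: 36^1 = 36, 36^2 = 26, 36^4 = 41, 36^8 = 30, 36^16 = 11, 36^32 = 121
  36^63 = 36^32 * 36^16 * 36^8 * 36^4 * 36^2 * 36^1 = 121 * 11 * 30 * 41 * 26 * 36 mod 127
    121 * 11 = 1331 = 61 mod 127
    61 * 30 = 1830 = 52 mod 127
    52 * 41 = 2132 = 100 mod 127
    100 * 26 = 2600 = 60 mod 127
    60 * 36 = 2160 = 1 mod 127
  36^63 = 1 mod 127
Result 1: 36 is a quadratic residue mod 127.
36^63 mod 127 = 1

1


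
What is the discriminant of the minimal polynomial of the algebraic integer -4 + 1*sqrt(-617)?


The element -4 + 1*sqrt(-617) has minimal polynomial:
x^2 + 8*x + 633
Discriminant = (8)^2 - 4*(633)
= 64 - 2532
= -2468

-2468


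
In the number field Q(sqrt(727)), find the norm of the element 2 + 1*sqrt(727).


N(a + b*sqrt(d)) = a^2 - d*b^2
= (2)^2 - (727)*(1)^2
= 4 - 727
= -723

-723


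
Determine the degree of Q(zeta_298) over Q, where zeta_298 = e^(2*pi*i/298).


The degree equals Euler's totient phi(298).
298 = 2 * 149
phi(298) = 148

148


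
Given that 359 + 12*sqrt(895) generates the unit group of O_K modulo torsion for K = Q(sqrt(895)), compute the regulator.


epsilon = 359 + 12*sqrt(895)
= 717.9986
R = ln(717.9986)
= 6.5765

6.5765


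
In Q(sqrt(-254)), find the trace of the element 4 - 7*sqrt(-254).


Tr(a + b*sqrt(d)) = (a + b*sqrt(d)) + (a - b*sqrt(d)) = 2a
= 2 * (4)
= 8

8


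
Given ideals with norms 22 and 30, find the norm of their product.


N(IJ) = N(I) * N(J)
= 22 * 30
= 660

660


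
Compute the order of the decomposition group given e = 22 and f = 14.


|D_P| = e * f
= 22 * 14
= 308

308


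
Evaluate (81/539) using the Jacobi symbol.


Compute (81/539) via quadratic reciprocity:
  reciprocity: (81/539) -> +(539/81)
  reduce: (53/81)
  reciprocity: (53/81) -> +(81/53)
  reduce: (28/53)
  pull out 2: (2/53) = -1  (since 53 mod 8 = 5)
  pull out 2: (2/53) = -1  (since 53 mod 8 = 5)
  reciprocity: (7/53) -> +(53/7)
  reduce: (4/7)
  pull out 2: (2/7) = +1  (since 7 mod 8 = 7)
  pull out 2: (2/7) = +1  (since 7 mod 8 = 7)
  (1/7) = 1
Product of signs = 1

1


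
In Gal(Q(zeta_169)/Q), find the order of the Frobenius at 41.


The Frobenius at p in Gal(Q(zeta_n)/Q) = (Z/nZ)* is the class of p, so its order is ord_169(41), the smallest k >= 1 with 41^k = 1 mod 169.
n = 169 = 13^2, phi(169) = 156; the order divides phi(n).
Divisors of 156: 1, 2, 3, 4, 6, 12, 13, 26, 39, 52, 78, 156
Repeated squaring mod 169: 41^1 = 41, 41^2 = 160, 41^4 = 81, 41^8 = 139, 41^16 = 55, 41^32 = 152, 41^64 = 120, 41^128 = 35
Test divisors in increasing order:
  k=1: 41^1 = 41 mod 169
  k=2: 41^2 = 160 mod 169
  k=3: 41^3 = 160 * 41 = 138 mod 169
  k=4: 41^4 = 81 mod 169
  k=6: 41^6 = 81 * 160 = 116 mod 169
  k=12: 41^12 = 139 * 81 = 105 mod 169
  k=13: 41^13 = 139 * 81 * 41 = 80 mod 169
  k=26: 41^26 = 55 * 139 * 160 = 147 mod 169
  k=39: 41^39 = 152 * 81 * 160 * 41 = 99 mod 169
  k=52: 41^52 = 152 * 55 * 81 = 146 mod 169
  k=78: 41^78 = 120 * 139 * 81 * 160 = 168 mod 169
  k=156: 41^156 = 35 * 55 * 139 * 81 = 1 mod 169  <- first divisor giving 1
Order = 156

156


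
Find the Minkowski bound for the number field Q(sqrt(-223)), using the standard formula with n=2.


d = -223, d mod 4 = 1, so disc(K) = d = -223; |disc(K)| = 223
Imaginary quadratic field, so n = 2, s = r2 = 1, r1 = 0
M = (n!/n^n) * (4/pi)^s * sqrt(|disc(K)|) = (2!/2^2) * (4/pi)^1 * sqrt(223)
= 0.5 * 1.273240 * 14.933185
= 9.5068

9.5068


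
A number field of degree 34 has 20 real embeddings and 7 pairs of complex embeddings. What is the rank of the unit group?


By Dirichlet's unit theorem:
rank = r1 + r2 - 1
= 20 + 7 - 1
= 26

26


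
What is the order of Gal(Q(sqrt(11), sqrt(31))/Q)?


The 2 square roots of distinct primes are multiplicatively independent over Q,
so [K:Q] = 2^2 and Gal(K/Q) is isomorphic to (Z/2Z)^2.
|Gal| = 2^2 = 4

4


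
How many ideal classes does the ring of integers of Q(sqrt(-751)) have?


K = Q(sqrt(-751)). d mod 4 = 1, so D = disc(K) = d = -751
h(K) equals the number of primitive reduced positive-definite forms (a, b, c) = a*x^2 + b*x*y + c*y^2 with b^2 - 4ac = D,
where reduced means |b| <= a <= c, with b >= 0 whenever |b| = a or a = c, and primitive means gcd(a, b, c) = 1.
Reduced forces 3a^2 <= |D| = 751, so 1 <= a <= 15; b must have the parity of D, and c = (b^2 - D)/(4a) must be an integer >= a.
Enumerate a = 1..15, b in [-a, a]:
  a=1: (1, 1, 188)  [1]
  a=2: (2, -1, 94), (2, 1, 94)  [2]
  a=3: none
  a=4: (4, -1, 47), (4, 1, 47)  [2]
  a=5: (5, -3, 38), (5, 3, 38)  [2]
  a=6..7: none
  a=8: (8, -7, 25), (8, 7, 25)  [2]
  a=9: none
  a=10: (10, -7, 20), (10, -3, 19), (10, 3, 19), (10, 7, 20)  [4]
  a=11..12: none
  a=13: (13, -9, 16), (13, 9, 16)  [2]
  a=14..15: none
Total reduced forms: 1 + 2 + 2 + 2 + 2 + 4 + 2 = 15
h = 15

15


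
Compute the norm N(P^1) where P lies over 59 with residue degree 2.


N(P^a) = p^(a*f)
= 59^(1*2)
= 59^2
= 3481

3481


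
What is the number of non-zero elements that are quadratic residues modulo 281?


For prime p, the number of non-zero quadratic residues is (p-1)/2.
= (281-1)/2
= 140

140


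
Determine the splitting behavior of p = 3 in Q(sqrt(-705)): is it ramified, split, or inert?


K = Q(sqrt(-705)). Since d mod 4 = 3, disc(K) = -2820.
Check p | disc: -2820 mod 3 = 0.
p divides disc, so p ramifies: (p) = P^2 with e=2, f=1, g=1.
Therefore p is ramified.

ramified


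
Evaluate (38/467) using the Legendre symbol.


p = 467 is prime, so compute (38/467) with the reciprocity algorithm (Jacobi-symbol steps: pull out 2s via (2/n), flip via reciprocity, reduce):
  pull out 2: (2/467) = -1  (since 467 mod 8 = 3)
  reciprocity: (19/467) -> -(467/19)
  reduce: (11/19)
  reciprocity: (11/19) -> -(19/11)
  reduce: (8/11)
  pull out 2: (2/11) = -1  (since 11 mod 8 = 3)
  pull out 2: (2/11) = -1  (since 11 mod 8 = 3)
  pull out 2: (2/11) = -1  (since 11 mod 8 = 3)
  (1/11) = 1
Product of signs = 1
(38/467) = 1

1


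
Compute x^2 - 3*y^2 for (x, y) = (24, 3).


x^2 - d*y^2
= 24^2 - 3*3^2
= 576 - 27
= 549

549


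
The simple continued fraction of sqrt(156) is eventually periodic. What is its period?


Run the CF algorithm for sqrt(156).
a_0 = floor(sqrt(156)) = 12; set m_0=0, q_0=1.
Recurrence: m' = q*a - m,  q' = (d - m'^2)/q,  a' = floor((a_0 + m')/q').
  step 1: m=12, q=12, a=2
  step 2: m=12, q=1, a=24
a_2 = 2*a_0 = 24, so the period closes here.
sqrt(156) = [12; 2, 24]
Period length = 2

2


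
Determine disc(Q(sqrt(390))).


For K = Q(sqrt(d)) with d squarefree: disc(K) = d if d = 1 mod 4, and disc(K) = 4d if d = 2 or 3 mod 4.
Here d = 390, and d mod 4 = 2.
d = 2 mod 4, not 1 (O_K = Z[sqrt(d)]), so disc(K) = 4d = 4 * (390) = 1560

1560


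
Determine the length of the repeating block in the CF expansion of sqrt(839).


Run the CF algorithm for sqrt(839).
a_0 = floor(sqrt(839)) = 28; set m_0=0, q_0=1.
Recurrence: m' = q*a - m,  q' = (d - m'^2)/q,  a' = floor((a_0 + m')/q').
  step 1: m=28, q=55, a=1
  step 2: m=27, q=2, a=27
  step 3: m=27, q=55, a=1
  step 4: m=28, q=1, a=56
a_4 = 2*a_0 = 56, so the period closes here.
sqrt(839) = [28; 1, 27, 1, 56]
Period length = 4

4


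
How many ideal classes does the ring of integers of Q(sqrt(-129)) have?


K = Q(sqrt(-129)). d mod 4 = 3, so D = disc(K) = 4d = -516
h(K) equals the number of primitive reduced positive-definite forms (a, b, c) = a*x^2 + b*x*y + c*y^2 with b^2 - 4ac = D,
where reduced means |b| <= a <= c, with b >= 0 whenever |b| = a or a = c, and primitive means gcd(a, b, c) = 1.
Reduced forces 3a^2 <= |D| = 516, so 1 <= a <= 13; b must have the parity of D, and c = (b^2 - D)/(4a) must be an integer >= a.
Enumerate a = 1..13, b in [-a, a]:
  a=1: (1, 0, 129)  [1]
  a=2: (2, 2, 65)  [1]
  a=3: (3, 0, 43)  [1]
  a=4: none
  a=5: (5, -2, 26), (5, 2, 26)  [2]
  a=6: (6, 6, 23)  [1]
  a=7: (7, -4, 19), (7, 4, 19)  [2]
  a=8..9: none
  a=10: (10, -2, 13), (10, 2, 13)  [2]
  a=11: (11, -10, 14), (11, 10, 14)  [2]
  a=12..13: none
Total reduced forms: 1 + 1 + 1 + 2 + 1 + 2 + 2 + 2 = 12
h = 12

12


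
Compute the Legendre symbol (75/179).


p = 179 is prime, so compute (75/179) with the reciprocity algorithm (Jacobi-symbol steps: pull out 2s via (2/n), flip via reciprocity, reduce):
  reciprocity: (75/179) -> -(179/75)
  reduce: (29/75)
  reciprocity: (29/75) -> +(75/29)
  reduce: (17/29)
  reciprocity: (17/29) -> +(29/17)
  reduce: (12/17)
  pull out 2: (2/17) = +1  (since 17 mod 8 = 1)
  pull out 2: (2/17) = +1  (since 17 mod 8 = 1)
  reciprocity: (3/17) -> +(17/3)
  reduce: (2/3)
  pull out 2: (2/3) = -1  (since 3 mod 8 = 3)
  (1/3) = 1
Product of signs = 1
(75/179) = 1

1


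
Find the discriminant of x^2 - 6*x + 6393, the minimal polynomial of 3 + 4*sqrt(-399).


The element 3 + 4*sqrt(-399) has minimal polynomial:
x^2 - 6*x + 6393
Discriminant = (-6)^2 - 4*(6393)
= 36 - 25572
= -25536

-25536


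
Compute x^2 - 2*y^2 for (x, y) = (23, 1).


x^2 - d*y^2
= 23^2 - 2*1^2
= 529 - 2
= 527

527


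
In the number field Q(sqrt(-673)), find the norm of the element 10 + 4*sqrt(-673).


N(a + b*sqrt(d)) = a^2 - d*b^2
= (10)^2 - (-673)*(4)^2
= 100 + 10768
= 10868

10868


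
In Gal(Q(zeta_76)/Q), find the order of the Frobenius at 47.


The Frobenius at p in Gal(Q(zeta_n)/Q) = (Z/nZ)* is the class of p, so its order is ord_76(47), the smallest k >= 1 with 47^k = 1 mod 76.
n = 76 = 2^2 * 19, phi(76) = 36; the order divides phi(n).
Divisors of 36: 1, 2, 3, 4, 6, 9, 12, 18, 36
Repeated squaring mod 76: 47^1 = 47, 47^2 = 5, 47^4 = 25, 47^8 = 17, 47^16 = 61, 47^32 = 73
Test divisors in increasing order:
  k=1: 47^1 = 47 mod 76
  k=2: 47^2 = 5 mod 76
  k=3: 47^3 = 5 * 47 = 7 mod 76
  k=4: 47^4 = 25 mod 76
  k=6: 47^6 = 25 * 5 = 49 mod 76
  k=9: 47^9 = 17 * 47 = 39 mod 76
  k=12: 47^12 = 17 * 25 = 45 mod 76
  k=18: 47^18 = 61 * 5 = 1 mod 76  <- first divisor giving 1
Order = 18

18


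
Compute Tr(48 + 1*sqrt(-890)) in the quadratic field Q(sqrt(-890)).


Tr(a + b*sqrt(d)) = (a + b*sqrt(d)) + (a - b*sqrt(d)) = 2a
= 2 * (48)
= 96

96


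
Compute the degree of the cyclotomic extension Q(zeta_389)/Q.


The degree equals Euler's totient phi(389).
389 = 389
phi(389) = 388

388


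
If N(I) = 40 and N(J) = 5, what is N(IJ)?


N(IJ) = N(I) * N(J)
= 40 * 5
= 200

200


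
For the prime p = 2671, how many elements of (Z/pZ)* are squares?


For prime p, the number of non-zero quadratic residues is (p-1)/2.
= (2671-1)/2
= 1335

1335


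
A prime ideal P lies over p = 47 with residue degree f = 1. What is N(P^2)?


N(P^a) = p^(a*f)
= 47^(2*1)
= 47^2
= 2209

2209


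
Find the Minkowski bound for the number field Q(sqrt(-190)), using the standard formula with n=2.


d = -190, d mod 4 = 2, so disc(K) = 4d = -760; |disc(K)| = 760
Imaginary quadratic field, so n = 2, s = r2 = 1, r1 = 0
M = (n!/n^n) * (4/pi)^s * sqrt(|disc(K)|) = (2!/2^2) * (4/pi)^1 * sqrt(760)
= 0.5 * 1.273240 * 27.568098
= 17.5504

17.5504


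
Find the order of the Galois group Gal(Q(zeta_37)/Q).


|Gal(Q(zeta_37)/Q)| = phi(37)
= 36

36


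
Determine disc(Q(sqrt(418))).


For K = Q(sqrt(d)) with d squarefree: disc(K) = d if d = 1 mod 4, and disc(K) = 4d if d = 2 or 3 mod 4.
Here d = 418, and d mod 4 = 2.
d = 2 mod 4, not 1 (O_K = Z[sqrt(d)]), so disc(K) = 4d = 4 * (418) = 1672

1672


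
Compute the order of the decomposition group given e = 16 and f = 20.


|D_P| = e * f
= 16 * 20
= 320

320


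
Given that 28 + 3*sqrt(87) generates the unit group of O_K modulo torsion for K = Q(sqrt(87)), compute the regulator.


epsilon = 28 + 3*sqrt(87)
= 55.9821
R = ln(55.9821)
= 4.0250

4.0250


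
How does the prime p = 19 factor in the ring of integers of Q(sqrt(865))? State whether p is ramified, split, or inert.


K = Q(sqrt(865)). Since d mod 4 = 1, disc(K) = 865.
Check p | disc: 865 mod 19 = 10.
p does not divide disc. Compute Legendre symbol (d/p):
10^((19-1)/2) mod 19 = -1
(d/p) = -1, so p is inert: (p) stays prime with e=1, f=2, g=1.
Therefore p is inert.

inert


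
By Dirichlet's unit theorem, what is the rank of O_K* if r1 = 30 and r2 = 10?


By Dirichlet's unit theorem:
rank = r1 + r2 - 1
= 30 + 10 - 1
= 39

39
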